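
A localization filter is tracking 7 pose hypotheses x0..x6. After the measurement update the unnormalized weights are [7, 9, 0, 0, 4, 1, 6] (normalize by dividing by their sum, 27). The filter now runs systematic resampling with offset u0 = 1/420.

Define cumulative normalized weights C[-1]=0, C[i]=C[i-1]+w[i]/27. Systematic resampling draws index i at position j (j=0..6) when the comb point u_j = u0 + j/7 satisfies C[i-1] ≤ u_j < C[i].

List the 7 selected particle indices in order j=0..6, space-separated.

C = [7/27, 16/27, 16/27, 16/27, 20/27, 7/9, 1]
j=0: u_0=1/420 ∈ [0, 7/27) → index 0
j=1: u_1=61/420 ∈ [0, 7/27) → index 0
j=2: u_2=121/420 ∈ [7/27, 16/27) → index 1
j=3: u_3=181/420 ∈ [7/27, 16/27) → index 1
j=4: u_4=241/420 ∈ [7/27, 16/27) → index 1
j=5: u_5=43/60 ∈ [16/27, 20/27) → index 4
j=6: u_6=361/420 ∈ [7/9, 1) → index 6

0 0 1 1 1 4 6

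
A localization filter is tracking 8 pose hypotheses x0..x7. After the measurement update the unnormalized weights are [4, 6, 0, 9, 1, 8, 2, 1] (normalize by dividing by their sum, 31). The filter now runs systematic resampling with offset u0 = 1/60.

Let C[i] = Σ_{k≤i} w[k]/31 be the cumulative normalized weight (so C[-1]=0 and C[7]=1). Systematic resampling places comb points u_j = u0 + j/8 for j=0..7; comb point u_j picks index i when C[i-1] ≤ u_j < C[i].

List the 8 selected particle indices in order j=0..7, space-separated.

0 1 1 3 3 4 5 5

C = [4/31, 10/31, 10/31, 19/31, 20/31, 28/31, 30/31, 1]
j=0: u_0=1/60 ∈ [0, 4/31) → index 0
j=1: u_1=17/120 ∈ [4/31, 10/31) → index 1
j=2: u_2=4/15 ∈ [4/31, 10/31) → index 1
j=3: u_3=47/120 ∈ [10/31, 19/31) → index 3
j=4: u_4=31/60 ∈ [10/31, 19/31) → index 3
j=5: u_5=77/120 ∈ [19/31, 20/31) → index 4
j=6: u_6=23/30 ∈ [20/31, 28/31) → index 5
j=7: u_7=107/120 ∈ [20/31, 28/31) → index 5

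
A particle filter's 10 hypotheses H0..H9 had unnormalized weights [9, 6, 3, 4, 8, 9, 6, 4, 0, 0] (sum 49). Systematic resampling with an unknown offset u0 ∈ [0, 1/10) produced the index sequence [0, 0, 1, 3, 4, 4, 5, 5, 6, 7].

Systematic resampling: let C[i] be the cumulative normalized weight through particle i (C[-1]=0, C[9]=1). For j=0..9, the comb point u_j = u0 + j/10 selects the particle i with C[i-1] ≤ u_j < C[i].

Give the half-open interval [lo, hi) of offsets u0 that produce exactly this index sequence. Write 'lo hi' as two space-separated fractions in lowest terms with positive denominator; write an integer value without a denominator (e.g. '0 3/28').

33/490 41/490

C = [9/49, 15/49, 18/49, 22/49, 30/49, 39/49, 45/49, 1, 1, 1]
j=0 picked index 0: u0 ∈ [0, 9/49)
j=1 picked index 0: u0 ∈ [-1/10, 41/490)
j=2 picked index 1: u0 ∈ [-4/245, 26/245)
j=3 picked index 3: u0 ∈ [33/490, 73/490)
j=4 picked index 4: u0 ∈ [12/245, 52/245)
j=5 picked index 4: u0 ∈ [-5/98, 11/98)
j=6 picked index 5: u0 ∈ [3/245, 48/245)
j=7 picked index 5: u0 ∈ [-43/490, 47/490)
j=8 picked index 6: u0 ∈ [-1/245, 29/245)
j=9 picked index 7: u0 ∈ [9/490, 1/10)
intersection: [33/490, 41/490)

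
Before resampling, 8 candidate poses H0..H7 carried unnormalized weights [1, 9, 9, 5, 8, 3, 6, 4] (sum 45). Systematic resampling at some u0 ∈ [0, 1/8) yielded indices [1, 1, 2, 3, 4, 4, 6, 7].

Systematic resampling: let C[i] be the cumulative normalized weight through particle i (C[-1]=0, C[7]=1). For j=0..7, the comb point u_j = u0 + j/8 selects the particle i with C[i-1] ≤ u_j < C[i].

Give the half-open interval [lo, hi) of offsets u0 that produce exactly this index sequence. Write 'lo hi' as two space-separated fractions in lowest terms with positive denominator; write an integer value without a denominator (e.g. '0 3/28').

17/360 31/360

C = [1/45, 2/9, 19/45, 8/15, 32/45, 7/9, 41/45, 1]
j=0 picked index 1: u0 ∈ [1/45, 2/9)
j=1 picked index 1: u0 ∈ [-37/360, 7/72)
j=2 picked index 2: u0 ∈ [-1/36, 31/180)
j=3 picked index 3: u0 ∈ [17/360, 19/120)
j=4 picked index 4: u0 ∈ [1/30, 19/90)
j=5 picked index 4: u0 ∈ [-11/120, 31/360)
j=6 picked index 6: u0 ∈ [1/36, 29/180)
j=7 picked index 7: u0 ∈ [13/360, 1/8)
intersection: [17/360, 31/360)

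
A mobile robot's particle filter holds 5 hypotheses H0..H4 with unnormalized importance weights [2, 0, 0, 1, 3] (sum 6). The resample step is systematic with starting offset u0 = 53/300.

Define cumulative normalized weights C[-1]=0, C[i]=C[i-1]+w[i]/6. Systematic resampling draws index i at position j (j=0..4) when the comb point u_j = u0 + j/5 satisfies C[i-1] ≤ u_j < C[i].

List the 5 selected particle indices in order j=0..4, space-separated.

0 3 4 4 4

C = [1/3, 1/3, 1/3, 1/2, 1]
j=0: u_0=53/300 ∈ [0, 1/3) → index 0
j=1: u_1=113/300 ∈ [1/3, 1/2) → index 3
j=2: u_2=173/300 ∈ [1/2, 1) → index 4
j=3: u_3=233/300 ∈ [1/2, 1) → index 4
j=4: u_4=293/300 ∈ [1/2, 1) → index 4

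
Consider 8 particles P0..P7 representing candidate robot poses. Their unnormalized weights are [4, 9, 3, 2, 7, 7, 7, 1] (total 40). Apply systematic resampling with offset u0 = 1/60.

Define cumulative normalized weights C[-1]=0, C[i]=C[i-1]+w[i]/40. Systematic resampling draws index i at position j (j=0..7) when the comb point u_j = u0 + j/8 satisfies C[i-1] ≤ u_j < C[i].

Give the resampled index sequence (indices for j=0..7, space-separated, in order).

C = [1/10, 13/40, 2/5, 9/20, 5/8, 4/5, 39/40, 1]
j=0: u_0=1/60 ∈ [0, 1/10) → index 0
j=1: u_1=17/120 ∈ [1/10, 13/40) → index 1
j=2: u_2=4/15 ∈ [1/10, 13/40) → index 1
j=3: u_3=47/120 ∈ [13/40, 2/5) → index 2
j=4: u_4=31/60 ∈ [9/20, 5/8) → index 4
j=5: u_5=77/120 ∈ [5/8, 4/5) → index 5
j=6: u_6=23/30 ∈ [5/8, 4/5) → index 5
j=7: u_7=107/120 ∈ [4/5, 39/40) → index 6

0 1 1 2 4 5 5 6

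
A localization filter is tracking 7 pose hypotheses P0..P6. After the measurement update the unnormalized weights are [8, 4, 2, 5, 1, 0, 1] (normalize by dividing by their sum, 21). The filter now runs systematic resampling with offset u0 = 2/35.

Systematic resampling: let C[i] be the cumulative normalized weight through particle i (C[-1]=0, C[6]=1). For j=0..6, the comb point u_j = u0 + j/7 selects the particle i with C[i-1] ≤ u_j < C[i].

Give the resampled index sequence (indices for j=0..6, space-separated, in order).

C = [8/21, 4/7, 2/3, 19/21, 20/21, 20/21, 1]
j=0: u_0=2/35 ∈ [0, 8/21) → index 0
j=1: u_1=1/5 ∈ [0, 8/21) → index 0
j=2: u_2=12/35 ∈ [0, 8/21) → index 0
j=3: u_3=17/35 ∈ [8/21, 4/7) → index 1
j=4: u_4=22/35 ∈ [4/7, 2/3) → index 2
j=5: u_5=27/35 ∈ [2/3, 19/21) → index 3
j=6: u_6=32/35 ∈ [19/21, 20/21) → index 4

0 0 0 1 2 3 4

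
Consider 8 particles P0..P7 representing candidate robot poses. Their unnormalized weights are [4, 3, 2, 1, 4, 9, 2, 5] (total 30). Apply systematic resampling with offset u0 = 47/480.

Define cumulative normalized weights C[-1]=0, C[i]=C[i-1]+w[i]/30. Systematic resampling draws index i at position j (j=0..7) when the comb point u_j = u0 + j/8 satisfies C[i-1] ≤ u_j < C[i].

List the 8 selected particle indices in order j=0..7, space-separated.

C = [2/15, 7/30, 3/10, 1/3, 7/15, 23/30, 5/6, 1]
j=0: u_0=47/480 ∈ [0, 2/15) → index 0
j=1: u_1=107/480 ∈ [2/15, 7/30) → index 1
j=2: u_2=167/480 ∈ [1/3, 7/15) → index 4
j=3: u_3=227/480 ∈ [7/15, 23/30) → index 5
j=4: u_4=287/480 ∈ [7/15, 23/30) → index 5
j=5: u_5=347/480 ∈ [7/15, 23/30) → index 5
j=6: u_6=407/480 ∈ [5/6, 1) → index 7
j=7: u_7=467/480 ∈ [5/6, 1) → index 7

0 1 4 5 5 5 7 7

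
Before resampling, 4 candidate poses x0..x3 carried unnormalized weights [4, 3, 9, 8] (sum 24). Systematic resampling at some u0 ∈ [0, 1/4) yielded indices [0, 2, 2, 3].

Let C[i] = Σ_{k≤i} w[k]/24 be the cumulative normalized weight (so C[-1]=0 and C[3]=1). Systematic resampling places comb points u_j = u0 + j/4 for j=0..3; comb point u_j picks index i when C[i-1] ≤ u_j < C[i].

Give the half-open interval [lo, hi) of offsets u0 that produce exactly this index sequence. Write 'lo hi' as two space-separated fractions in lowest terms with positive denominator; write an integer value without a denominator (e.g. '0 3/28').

C = [1/6, 7/24, 2/3, 1]
j=0 picked index 0: u0 ∈ [0, 1/6)
j=1 picked index 2: u0 ∈ [1/24, 5/12)
j=2 picked index 2: u0 ∈ [-5/24, 1/6)
j=3 picked index 3: u0 ∈ [-1/12, 1/4)
intersection: [1/24, 1/6)

1/24 1/6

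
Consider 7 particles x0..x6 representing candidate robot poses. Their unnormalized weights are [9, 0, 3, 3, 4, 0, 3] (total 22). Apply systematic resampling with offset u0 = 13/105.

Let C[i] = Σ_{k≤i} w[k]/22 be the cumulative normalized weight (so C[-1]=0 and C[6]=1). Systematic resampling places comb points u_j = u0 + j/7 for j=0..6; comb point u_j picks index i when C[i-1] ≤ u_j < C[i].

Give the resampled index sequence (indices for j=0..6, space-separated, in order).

C = [9/22, 9/22, 6/11, 15/22, 19/22, 19/22, 1]
j=0: u_0=13/105 ∈ [0, 9/22) → index 0
j=1: u_1=4/15 ∈ [0, 9/22) → index 0
j=2: u_2=43/105 ∈ [9/22, 6/11) → index 2
j=3: u_3=58/105 ∈ [6/11, 15/22) → index 3
j=4: u_4=73/105 ∈ [15/22, 19/22) → index 4
j=5: u_5=88/105 ∈ [15/22, 19/22) → index 4
j=6: u_6=103/105 ∈ [19/22, 1) → index 6

0 0 2 3 4 4 6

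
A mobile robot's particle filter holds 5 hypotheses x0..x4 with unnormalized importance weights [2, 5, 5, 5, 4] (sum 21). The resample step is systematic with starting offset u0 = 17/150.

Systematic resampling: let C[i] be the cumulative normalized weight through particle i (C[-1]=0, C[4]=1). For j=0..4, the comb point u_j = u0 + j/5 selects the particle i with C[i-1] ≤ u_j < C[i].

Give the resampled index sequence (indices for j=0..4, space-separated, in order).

1 1 2 3 4

C = [2/21, 1/3, 4/7, 17/21, 1]
j=0: u_0=17/150 ∈ [2/21, 1/3) → index 1
j=1: u_1=47/150 ∈ [2/21, 1/3) → index 1
j=2: u_2=77/150 ∈ [1/3, 4/7) → index 2
j=3: u_3=107/150 ∈ [4/7, 17/21) → index 3
j=4: u_4=137/150 ∈ [17/21, 1) → index 4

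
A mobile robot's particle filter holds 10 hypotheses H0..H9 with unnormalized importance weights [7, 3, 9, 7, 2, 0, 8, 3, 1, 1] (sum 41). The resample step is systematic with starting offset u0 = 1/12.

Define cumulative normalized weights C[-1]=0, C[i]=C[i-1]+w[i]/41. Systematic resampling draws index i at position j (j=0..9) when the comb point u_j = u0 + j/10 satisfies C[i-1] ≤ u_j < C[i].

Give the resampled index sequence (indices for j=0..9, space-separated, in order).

C = [7/41, 10/41, 19/41, 26/41, 28/41, 28/41, 36/41, 39/41, 40/41, 1]
j=0: u_0=1/12 ∈ [0, 7/41) → index 0
j=1: u_1=11/60 ∈ [7/41, 10/41) → index 1
j=2: u_2=17/60 ∈ [10/41, 19/41) → index 2
j=3: u_3=23/60 ∈ [10/41, 19/41) → index 2
j=4: u_4=29/60 ∈ [19/41, 26/41) → index 3
j=5: u_5=7/12 ∈ [19/41, 26/41) → index 3
j=6: u_6=41/60 ∈ [28/41, 36/41) → index 6
j=7: u_7=47/60 ∈ [28/41, 36/41) → index 6
j=8: u_8=53/60 ∈ [36/41, 39/41) → index 7
j=9: u_9=59/60 ∈ [40/41, 1) → index 9

0 1 2 2 3 3 6 6 7 9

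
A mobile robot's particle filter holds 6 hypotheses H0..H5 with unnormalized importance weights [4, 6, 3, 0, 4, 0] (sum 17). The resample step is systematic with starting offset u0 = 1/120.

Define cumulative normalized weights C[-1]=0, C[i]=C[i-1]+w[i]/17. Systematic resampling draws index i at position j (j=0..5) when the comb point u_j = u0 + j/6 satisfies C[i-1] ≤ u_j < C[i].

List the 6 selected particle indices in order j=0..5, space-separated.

0 0 1 1 2 4

C = [4/17, 10/17, 13/17, 13/17, 1, 1]
j=0: u_0=1/120 ∈ [0, 4/17) → index 0
j=1: u_1=7/40 ∈ [0, 4/17) → index 0
j=2: u_2=41/120 ∈ [4/17, 10/17) → index 1
j=3: u_3=61/120 ∈ [4/17, 10/17) → index 1
j=4: u_4=27/40 ∈ [10/17, 13/17) → index 2
j=5: u_5=101/120 ∈ [13/17, 1) → index 4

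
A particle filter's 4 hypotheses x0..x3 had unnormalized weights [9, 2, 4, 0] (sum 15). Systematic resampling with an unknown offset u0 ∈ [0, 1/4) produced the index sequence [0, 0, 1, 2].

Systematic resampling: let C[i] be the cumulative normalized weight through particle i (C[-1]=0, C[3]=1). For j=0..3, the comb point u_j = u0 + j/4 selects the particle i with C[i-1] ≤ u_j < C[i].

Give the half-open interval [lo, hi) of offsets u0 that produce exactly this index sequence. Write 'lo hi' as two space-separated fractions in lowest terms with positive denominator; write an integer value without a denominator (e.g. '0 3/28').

1/10 7/30

C = [3/5, 11/15, 1, 1]
j=0 picked index 0: u0 ∈ [0, 3/5)
j=1 picked index 0: u0 ∈ [-1/4, 7/20)
j=2 picked index 1: u0 ∈ [1/10, 7/30)
j=3 picked index 2: u0 ∈ [-1/60, 1/4)
intersection: [1/10, 7/30)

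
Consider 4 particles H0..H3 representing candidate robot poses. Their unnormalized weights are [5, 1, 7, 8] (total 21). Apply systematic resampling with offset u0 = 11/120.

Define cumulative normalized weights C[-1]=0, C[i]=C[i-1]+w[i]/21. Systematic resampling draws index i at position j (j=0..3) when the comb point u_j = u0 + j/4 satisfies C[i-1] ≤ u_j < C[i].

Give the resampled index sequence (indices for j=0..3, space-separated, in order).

C = [5/21, 2/7, 13/21, 1]
j=0: u_0=11/120 ∈ [0, 5/21) → index 0
j=1: u_1=41/120 ∈ [2/7, 13/21) → index 2
j=2: u_2=71/120 ∈ [2/7, 13/21) → index 2
j=3: u_3=101/120 ∈ [13/21, 1) → index 3

0 2 2 3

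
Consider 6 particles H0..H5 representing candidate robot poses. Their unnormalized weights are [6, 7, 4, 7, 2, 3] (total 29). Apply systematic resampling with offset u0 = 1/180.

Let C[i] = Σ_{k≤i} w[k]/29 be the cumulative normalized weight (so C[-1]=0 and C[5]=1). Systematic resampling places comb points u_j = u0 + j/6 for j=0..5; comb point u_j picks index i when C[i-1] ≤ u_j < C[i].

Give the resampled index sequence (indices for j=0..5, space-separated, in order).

C = [6/29, 13/29, 17/29, 24/29, 26/29, 1]
j=0: u_0=1/180 ∈ [0, 6/29) → index 0
j=1: u_1=31/180 ∈ [0, 6/29) → index 0
j=2: u_2=61/180 ∈ [6/29, 13/29) → index 1
j=3: u_3=91/180 ∈ [13/29, 17/29) → index 2
j=4: u_4=121/180 ∈ [17/29, 24/29) → index 3
j=5: u_5=151/180 ∈ [24/29, 26/29) → index 4

0 0 1 2 3 4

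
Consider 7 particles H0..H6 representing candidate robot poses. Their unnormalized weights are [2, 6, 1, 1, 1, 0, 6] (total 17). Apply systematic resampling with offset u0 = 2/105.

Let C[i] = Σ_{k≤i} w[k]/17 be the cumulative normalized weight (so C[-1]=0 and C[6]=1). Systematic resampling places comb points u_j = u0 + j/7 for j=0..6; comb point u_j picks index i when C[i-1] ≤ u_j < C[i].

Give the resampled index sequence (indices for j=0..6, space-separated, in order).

0 1 1 1 4 6 6

C = [2/17, 8/17, 9/17, 10/17, 11/17, 11/17, 1]
j=0: u_0=2/105 ∈ [0, 2/17) → index 0
j=1: u_1=17/105 ∈ [2/17, 8/17) → index 1
j=2: u_2=32/105 ∈ [2/17, 8/17) → index 1
j=3: u_3=47/105 ∈ [2/17, 8/17) → index 1
j=4: u_4=62/105 ∈ [10/17, 11/17) → index 4
j=5: u_5=11/15 ∈ [11/17, 1) → index 6
j=6: u_6=92/105 ∈ [11/17, 1) → index 6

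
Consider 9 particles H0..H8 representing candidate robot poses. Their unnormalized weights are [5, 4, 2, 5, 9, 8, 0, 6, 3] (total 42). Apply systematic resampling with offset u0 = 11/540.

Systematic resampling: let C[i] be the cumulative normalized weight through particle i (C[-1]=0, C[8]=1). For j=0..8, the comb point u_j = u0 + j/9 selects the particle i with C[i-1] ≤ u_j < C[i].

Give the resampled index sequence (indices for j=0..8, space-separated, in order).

C = [5/42, 3/14, 11/42, 8/21, 25/42, 11/14, 11/14, 13/14, 1]
j=0: u_0=11/540 ∈ [0, 5/42) → index 0
j=1: u_1=71/540 ∈ [5/42, 3/14) → index 1
j=2: u_2=131/540 ∈ [3/14, 11/42) → index 2
j=3: u_3=191/540 ∈ [11/42, 8/21) → index 3
j=4: u_4=251/540 ∈ [8/21, 25/42) → index 4
j=5: u_5=311/540 ∈ [8/21, 25/42) → index 4
j=6: u_6=371/540 ∈ [25/42, 11/14) → index 5
j=7: u_7=431/540 ∈ [11/14, 13/14) → index 7
j=8: u_8=491/540 ∈ [11/14, 13/14) → index 7

0 1 2 3 4 4 5 7 7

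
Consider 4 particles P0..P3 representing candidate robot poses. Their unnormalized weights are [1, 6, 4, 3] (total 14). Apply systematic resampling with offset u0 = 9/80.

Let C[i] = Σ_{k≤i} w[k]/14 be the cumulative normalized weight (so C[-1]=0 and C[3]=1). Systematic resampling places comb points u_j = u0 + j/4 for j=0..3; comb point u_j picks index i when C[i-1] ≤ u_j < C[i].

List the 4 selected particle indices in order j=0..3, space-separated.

1 1 2 3

C = [1/14, 1/2, 11/14, 1]
j=0: u_0=9/80 ∈ [1/14, 1/2) → index 1
j=1: u_1=29/80 ∈ [1/14, 1/2) → index 1
j=2: u_2=49/80 ∈ [1/2, 11/14) → index 2
j=3: u_3=69/80 ∈ [11/14, 1) → index 3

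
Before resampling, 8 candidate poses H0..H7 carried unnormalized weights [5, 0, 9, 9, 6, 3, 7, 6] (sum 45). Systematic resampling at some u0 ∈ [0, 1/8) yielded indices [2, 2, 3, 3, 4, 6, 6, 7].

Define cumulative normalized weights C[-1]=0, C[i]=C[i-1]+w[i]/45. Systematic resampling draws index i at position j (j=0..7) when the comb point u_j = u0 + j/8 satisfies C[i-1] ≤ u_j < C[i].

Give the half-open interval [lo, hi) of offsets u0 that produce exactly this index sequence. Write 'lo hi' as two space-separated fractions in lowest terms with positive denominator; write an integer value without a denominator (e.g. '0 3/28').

1/9 7/60

C = [1/9, 1/9, 14/45, 23/45, 29/45, 32/45, 13/15, 1]
j=0 picked index 2: u0 ∈ [1/9, 14/45)
j=1 picked index 2: u0 ∈ [-1/72, 67/360)
j=2 picked index 3: u0 ∈ [11/180, 47/180)
j=3 picked index 3: u0 ∈ [-23/360, 49/360)
j=4 picked index 4: u0 ∈ [1/90, 13/90)
j=5 picked index 6: u0 ∈ [31/360, 29/120)
j=6 picked index 6: u0 ∈ [-7/180, 7/60)
j=7 picked index 7: u0 ∈ [-1/120, 1/8)
intersection: [1/9, 7/60)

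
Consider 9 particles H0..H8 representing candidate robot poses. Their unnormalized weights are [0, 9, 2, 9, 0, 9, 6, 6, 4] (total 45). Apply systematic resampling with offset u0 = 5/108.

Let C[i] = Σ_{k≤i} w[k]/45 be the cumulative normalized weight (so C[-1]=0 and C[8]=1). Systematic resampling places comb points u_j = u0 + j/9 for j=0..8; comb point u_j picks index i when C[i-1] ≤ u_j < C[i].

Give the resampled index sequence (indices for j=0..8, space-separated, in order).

1 1 3 3 5 5 6 7 8

C = [0, 1/5, 11/45, 4/9, 4/9, 29/45, 7/9, 41/45, 1]
j=0: u_0=5/108 ∈ [0, 1/5) → index 1
j=1: u_1=17/108 ∈ [0, 1/5) → index 1
j=2: u_2=29/108 ∈ [11/45, 4/9) → index 3
j=3: u_3=41/108 ∈ [11/45, 4/9) → index 3
j=4: u_4=53/108 ∈ [4/9, 29/45) → index 5
j=5: u_5=65/108 ∈ [4/9, 29/45) → index 5
j=6: u_6=77/108 ∈ [29/45, 7/9) → index 6
j=7: u_7=89/108 ∈ [7/9, 41/45) → index 7
j=8: u_8=101/108 ∈ [41/45, 1) → index 8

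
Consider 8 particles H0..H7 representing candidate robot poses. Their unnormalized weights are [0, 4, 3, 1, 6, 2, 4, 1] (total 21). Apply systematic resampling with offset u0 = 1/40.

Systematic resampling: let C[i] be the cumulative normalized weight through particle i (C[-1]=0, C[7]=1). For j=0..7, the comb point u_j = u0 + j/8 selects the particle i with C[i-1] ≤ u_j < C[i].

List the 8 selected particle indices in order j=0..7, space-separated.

1 1 2 4 4 4 6 6

C = [0, 4/21, 1/3, 8/21, 2/3, 16/21, 20/21, 1]
j=0: u_0=1/40 ∈ [0, 4/21) → index 1
j=1: u_1=3/20 ∈ [0, 4/21) → index 1
j=2: u_2=11/40 ∈ [4/21, 1/3) → index 2
j=3: u_3=2/5 ∈ [8/21, 2/3) → index 4
j=4: u_4=21/40 ∈ [8/21, 2/3) → index 4
j=5: u_5=13/20 ∈ [8/21, 2/3) → index 4
j=6: u_6=31/40 ∈ [16/21, 20/21) → index 6
j=7: u_7=9/10 ∈ [16/21, 20/21) → index 6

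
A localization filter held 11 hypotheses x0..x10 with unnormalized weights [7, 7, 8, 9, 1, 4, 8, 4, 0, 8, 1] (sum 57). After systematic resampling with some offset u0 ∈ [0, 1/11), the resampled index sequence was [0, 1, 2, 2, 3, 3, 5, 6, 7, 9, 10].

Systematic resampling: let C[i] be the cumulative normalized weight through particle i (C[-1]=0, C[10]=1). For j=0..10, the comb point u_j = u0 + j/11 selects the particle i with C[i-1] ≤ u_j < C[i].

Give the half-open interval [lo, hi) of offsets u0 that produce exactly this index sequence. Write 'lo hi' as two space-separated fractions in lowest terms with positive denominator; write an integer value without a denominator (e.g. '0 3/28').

C = [7/57, 14/57, 22/57, 31/57, 32/57, 12/19, 44/57, 16/19, 16/19, 56/57, 1]
j=0 picked index 0: u0 ∈ [0, 7/57)
j=1 picked index 1: u0 ∈ [20/627, 97/627)
j=2 picked index 2: u0 ∈ [40/627, 128/627)
j=3 picked index 2: u0 ∈ [-17/627, 71/627)
j=4 picked index 3: u0 ∈ [14/627, 113/627)
j=5 picked index 3: u0 ∈ [-43/627, 56/627)
j=6 picked index 5: u0 ∈ [10/627, 18/209)
j=7 picked index 6: u0 ∈ [-1/209, 85/627)
j=8 picked index 7: u0 ∈ [28/627, 24/209)
j=9 picked index 9: u0 ∈ [5/209, 103/627)
j=10 picked index 10: u0 ∈ [46/627, 1/11)
intersection: [46/627, 18/209)

46/627 18/209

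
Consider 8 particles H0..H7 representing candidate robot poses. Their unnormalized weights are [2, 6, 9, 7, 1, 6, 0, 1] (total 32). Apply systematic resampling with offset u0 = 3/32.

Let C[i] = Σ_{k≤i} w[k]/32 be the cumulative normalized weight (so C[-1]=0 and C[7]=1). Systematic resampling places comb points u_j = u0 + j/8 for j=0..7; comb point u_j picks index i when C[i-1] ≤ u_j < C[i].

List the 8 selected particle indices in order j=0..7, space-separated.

C = [1/16, 1/4, 17/32, 3/4, 25/32, 31/32, 31/32, 1]
j=0: u_0=3/32 ∈ [1/16, 1/4) → index 1
j=1: u_1=7/32 ∈ [1/16, 1/4) → index 1
j=2: u_2=11/32 ∈ [1/4, 17/32) → index 2
j=3: u_3=15/32 ∈ [1/4, 17/32) → index 2
j=4: u_4=19/32 ∈ [17/32, 3/4) → index 3
j=5: u_5=23/32 ∈ [17/32, 3/4) → index 3
j=6: u_6=27/32 ∈ [25/32, 31/32) → index 5
j=7: u_7=31/32 ∈ [31/32, 1) → index 7

1 1 2 2 3 3 5 7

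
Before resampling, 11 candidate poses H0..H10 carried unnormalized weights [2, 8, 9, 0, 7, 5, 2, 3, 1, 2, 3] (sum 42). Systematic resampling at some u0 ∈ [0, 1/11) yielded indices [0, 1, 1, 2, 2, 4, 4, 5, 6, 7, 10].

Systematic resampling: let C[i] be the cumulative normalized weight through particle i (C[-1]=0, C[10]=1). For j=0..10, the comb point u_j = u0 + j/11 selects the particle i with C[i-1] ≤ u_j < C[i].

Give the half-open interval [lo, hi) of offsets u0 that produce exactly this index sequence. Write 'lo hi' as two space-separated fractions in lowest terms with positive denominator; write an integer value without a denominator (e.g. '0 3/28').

C = [1/21, 5/21, 19/42, 19/42, 13/21, 31/42, 11/14, 6/7, 37/42, 13/14, 1]
j=0 picked index 0: u0 ∈ [0, 1/21)
j=1 picked index 1: u0 ∈ [-10/231, 34/231)
j=2 picked index 1: u0 ∈ [-31/231, 13/231)
j=3 picked index 2: u0 ∈ [-8/231, 83/462)
j=4 picked index 2: u0 ∈ [-29/231, 41/462)
j=5 picked index 4: u0 ∈ [-1/462, 38/231)
j=6 picked index 4: u0 ∈ [-43/462, 17/231)
j=7 picked index 5: u0 ∈ [-4/231, 47/462)
j=8 picked index 6: u0 ∈ [5/462, 9/154)
j=9 picked index 7: u0 ∈ [-5/154, 3/77)
j=10 picked index 10: u0 ∈ [3/154, 1/11)
intersection: [3/154, 3/77)

3/154 3/77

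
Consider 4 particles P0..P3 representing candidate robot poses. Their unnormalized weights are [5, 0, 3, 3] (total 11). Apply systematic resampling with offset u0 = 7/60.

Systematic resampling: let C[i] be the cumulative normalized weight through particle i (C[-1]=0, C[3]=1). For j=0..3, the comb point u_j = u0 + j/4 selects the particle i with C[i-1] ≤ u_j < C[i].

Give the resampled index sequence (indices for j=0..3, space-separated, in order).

0 0 2 3

C = [5/11, 5/11, 8/11, 1]
j=0: u_0=7/60 ∈ [0, 5/11) → index 0
j=1: u_1=11/30 ∈ [0, 5/11) → index 0
j=2: u_2=37/60 ∈ [5/11, 8/11) → index 2
j=3: u_3=13/15 ∈ [8/11, 1) → index 3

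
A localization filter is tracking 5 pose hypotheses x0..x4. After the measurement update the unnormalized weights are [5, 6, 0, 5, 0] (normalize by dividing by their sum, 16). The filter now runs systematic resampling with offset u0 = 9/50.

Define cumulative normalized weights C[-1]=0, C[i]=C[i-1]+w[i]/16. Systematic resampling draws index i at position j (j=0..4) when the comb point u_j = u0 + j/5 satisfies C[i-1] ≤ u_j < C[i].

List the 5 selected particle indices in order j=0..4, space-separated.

0 1 1 3 3

C = [5/16, 11/16, 11/16, 1, 1]
j=0: u_0=9/50 ∈ [0, 5/16) → index 0
j=1: u_1=19/50 ∈ [5/16, 11/16) → index 1
j=2: u_2=29/50 ∈ [5/16, 11/16) → index 1
j=3: u_3=39/50 ∈ [11/16, 1) → index 3
j=4: u_4=49/50 ∈ [11/16, 1) → index 3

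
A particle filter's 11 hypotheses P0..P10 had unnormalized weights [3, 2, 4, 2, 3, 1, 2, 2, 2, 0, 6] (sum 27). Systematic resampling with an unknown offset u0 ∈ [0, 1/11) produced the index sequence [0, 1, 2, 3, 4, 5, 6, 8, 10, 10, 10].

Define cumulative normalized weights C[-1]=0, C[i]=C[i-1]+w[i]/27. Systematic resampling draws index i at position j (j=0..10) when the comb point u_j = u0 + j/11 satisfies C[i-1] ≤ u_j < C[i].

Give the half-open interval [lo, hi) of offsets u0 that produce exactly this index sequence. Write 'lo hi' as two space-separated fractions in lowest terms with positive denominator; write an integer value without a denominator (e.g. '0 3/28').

20/297 25/297

C = [1/9, 5/27, 1/3, 11/27, 14/27, 5/9, 17/27, 19/27, 7/9, 7/9, 1]
j=0 picked index 0: u0 ∈ [0, 1/9)
j=1 picked index 1: u0 ∈ [2/99, 28/297)
j=2 picked index 2: u0 ∈ [1/297, 5/33)
j=3 picked index 3: u0 ∈ [2/33, 40/297)
j=4 picked index 4: u0 ∈ [13/297, 46/297)
j=5 picked index 5: u0 ∈ [19/297, 10/99)
j=6 picked index 6: u0 ∈ [1/99, 25/297)
j=7 picked index 8: u0 ∈ [20/297, 14/99)
j=8 picked index 10: u0 ∈ [5/99, 3/11)
j=9 picked index 10: u0 ∈ [-4/99, 2/11)
j=10 picked index 10: u0 ∈ [-13/99, 1/11)
intersection: [20/297, 25/297)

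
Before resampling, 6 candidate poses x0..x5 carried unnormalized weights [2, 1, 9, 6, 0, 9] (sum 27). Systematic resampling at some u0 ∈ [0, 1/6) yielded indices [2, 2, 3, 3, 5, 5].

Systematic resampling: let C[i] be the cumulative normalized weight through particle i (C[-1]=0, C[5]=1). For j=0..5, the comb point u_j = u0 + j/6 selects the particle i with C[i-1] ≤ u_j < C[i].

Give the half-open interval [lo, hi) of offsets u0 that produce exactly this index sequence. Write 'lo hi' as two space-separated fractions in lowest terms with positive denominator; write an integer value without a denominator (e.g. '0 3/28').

1/9 1/6

C = [2/27, 1/9, 4/9, 2/3, 2/3, 1]
j=0 picked index 2: u0 ∈ [1/9, 4/9)
j=1 picked index 2: u0 ∈ [-1/18, 5/18)
j=2 picked index 3: u0 ∈ [1/9, 1/3)
j=3 picked index 3: u0 ∈ [-1/18, 1/6)
j=4 picked index 5: u0 ∈ [0, 1/3)
j=5 picked index 5: u0 ∈ [-1/6, 1/6)
intersection: [1/9, 1/6)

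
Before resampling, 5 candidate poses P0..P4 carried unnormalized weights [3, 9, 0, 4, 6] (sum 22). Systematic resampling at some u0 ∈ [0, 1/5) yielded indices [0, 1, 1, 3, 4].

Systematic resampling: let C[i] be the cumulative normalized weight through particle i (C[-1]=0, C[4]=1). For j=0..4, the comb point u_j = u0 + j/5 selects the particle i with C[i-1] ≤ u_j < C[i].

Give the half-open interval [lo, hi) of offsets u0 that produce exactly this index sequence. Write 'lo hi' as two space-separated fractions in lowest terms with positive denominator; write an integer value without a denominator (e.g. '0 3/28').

0 7/55

C = [3/22, 6/11, 6/11, 8/11, 1]
j=0 picked index 0: u0 ∈ [0, 3/22)
j=1 picked index 1: u0 ∈ [-7/110, 19/55)
j=2 picked index 1: u0 ∈ [-29/110, 8/55)
j=3 picked index 3: u0 ∈ [-3/55, 7/55)
j=4 picked index 4: u0 ∈ [-4/55, 1/5)
intersection: [0, 7/55)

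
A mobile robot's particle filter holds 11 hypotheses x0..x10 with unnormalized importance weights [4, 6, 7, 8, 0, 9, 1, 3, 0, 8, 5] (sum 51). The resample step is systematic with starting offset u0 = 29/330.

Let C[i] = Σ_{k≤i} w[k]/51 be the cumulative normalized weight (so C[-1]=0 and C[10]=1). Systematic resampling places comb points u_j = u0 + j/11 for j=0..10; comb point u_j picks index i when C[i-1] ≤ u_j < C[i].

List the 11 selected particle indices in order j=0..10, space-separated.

1 1 2 3 3 5 5 7 9 10 10

C = [4/51, 10/51, 1/3, 25/51, 25/51, 2/3, 35/51, 38/51, 38/51, 46/51, 1]
j=0: u_0=29/330 ∈ [4/51, 10/51) → index 1
j=1: u_1=59/330 ∈ [4/51, 10/51) → index 1
j=2: u_2=89/330 ∈ [10/51, 1/3) → index 2
j=3: u_3=119/330 ∈ [1/3, 25/51) → index 3
j=4: u_4=149/330 ∈ [1/3, 25/51) → index 3
j=5: u_5=179/330 ∈ [25/51, 2/3) → index 5
j=6: u_6=19/30 ∈ [25/51, 2/3) → index 5
j=7: u_7=239/330 ∈ [35/51, 38/51) → index 7
j=8: u_8=269/330 ∈ [38/51, 46/51) → index 9
j=9: u_9=299/330 ∈ [46/51, 1) → index 10
j=10: u_10=329/330 ∈ [46/51, 1) → index 10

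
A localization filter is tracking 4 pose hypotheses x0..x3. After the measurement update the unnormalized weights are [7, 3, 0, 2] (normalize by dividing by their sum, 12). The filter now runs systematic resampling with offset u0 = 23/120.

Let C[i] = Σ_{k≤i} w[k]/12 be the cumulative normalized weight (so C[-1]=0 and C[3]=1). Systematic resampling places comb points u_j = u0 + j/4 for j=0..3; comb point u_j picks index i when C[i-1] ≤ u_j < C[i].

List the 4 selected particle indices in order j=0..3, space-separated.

C = [7/12, 5/6, 5/6, 1]
j=0: u_0=23/120 ∈ [0, 7/12) → index 0
j=1: u_1=53/120 ∈ [0, 7/12) → index 0
j=2: u_2=83/120 ∈ [7/12, 5/6) → index 1
j=3: u_3=113/120 ∈ [5/6, 1) → index 3

0 0 1 3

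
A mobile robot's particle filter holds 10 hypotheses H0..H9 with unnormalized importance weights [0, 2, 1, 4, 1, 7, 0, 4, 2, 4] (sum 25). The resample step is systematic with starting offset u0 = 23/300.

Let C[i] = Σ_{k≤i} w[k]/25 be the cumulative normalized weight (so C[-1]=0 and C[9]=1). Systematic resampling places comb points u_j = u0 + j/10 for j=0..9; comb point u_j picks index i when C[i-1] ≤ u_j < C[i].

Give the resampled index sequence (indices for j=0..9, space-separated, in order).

1 3 3 5 5 5 7 8 9 9

C = [0, 2/25, 3/25, 7/25, 8/25, 3/5, 3/5, 19/25, 21/25, 1]
j=0: u_0=23/300 ∈ [0, 2/25) → index 1
j=1: u_1=53/300 ∈ [3/25, 7/25) → index 3
j=2: u_2=83/300 ∈ [3/25, 7/25) → index 3
j=3: u_3=113/300 ∈ [8/25, 3/5) → index 5
j=4: u_4=143/300 ∈ [8/25, 3/5) → index 5
j=5: u_5=173/300 ∈ [8/25, 3/5) → index 5
j=6: u_6=203/300 ∈ [3/5, 19/25) → index 7
j=7: u_7=233/300 ∈ [19/25, 21/25) → index 8
j=8: u_8=263/300 ∈ [21/25, 1) → index 9
j=9: u_9=293/300 ∈ [21/25, 1) → index 9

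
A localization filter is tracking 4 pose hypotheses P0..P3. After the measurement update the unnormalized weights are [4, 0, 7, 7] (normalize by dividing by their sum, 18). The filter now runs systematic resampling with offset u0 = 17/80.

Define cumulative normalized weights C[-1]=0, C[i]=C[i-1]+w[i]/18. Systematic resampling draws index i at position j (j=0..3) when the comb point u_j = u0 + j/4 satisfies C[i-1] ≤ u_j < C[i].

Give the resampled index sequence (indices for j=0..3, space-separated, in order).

C = [2/9, 2/9, 11/18, 1]
j=0: u_0=17/80 ∈ [0, 2/9) → index 0
j=1: u_1=37/80 ∈ [2/9, 11/18) → index 2
j=2: u_2=57/80 ∈ [11/18, 1) → index 3
j=3: u_3=77/80 ∈ [11/18, 1) → index 3

0 2 3 3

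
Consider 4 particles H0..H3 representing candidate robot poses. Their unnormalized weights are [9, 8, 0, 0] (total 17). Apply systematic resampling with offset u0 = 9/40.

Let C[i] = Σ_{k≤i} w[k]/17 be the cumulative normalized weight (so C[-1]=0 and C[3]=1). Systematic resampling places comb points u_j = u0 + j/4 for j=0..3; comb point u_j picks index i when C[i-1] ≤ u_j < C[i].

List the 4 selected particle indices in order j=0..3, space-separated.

0 0 1 1

C = [9/17, 1, 1, 1]
j=0: u_0=9/40 ∈ [0, 9/17) → index 0
j=1: u_1=19/40 ∈ [0, 9/17) → index 0
j=2: u_2=29/40 ∈ [9/17, 1) → index 1
j=3: u_3=39/40 ∈ [9/17, 1) → index 1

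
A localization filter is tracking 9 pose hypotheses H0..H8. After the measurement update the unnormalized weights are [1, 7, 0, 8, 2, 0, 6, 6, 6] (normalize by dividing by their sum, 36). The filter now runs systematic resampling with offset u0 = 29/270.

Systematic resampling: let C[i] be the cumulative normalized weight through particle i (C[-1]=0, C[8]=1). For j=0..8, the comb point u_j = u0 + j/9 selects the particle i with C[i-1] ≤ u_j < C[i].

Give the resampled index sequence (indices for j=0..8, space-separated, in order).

1 1 3 3 6 6 7 8 8

C = [1/36, 2/9, 2/9, 4/9, 1/2, 1/2, 2/3, 5/6, 1]
j=0: u_0=29/270 ∈ [1/36, 2/9) → index 1
j=1: u_1=59/270 ∈ [1/36, 2/9) → index 1
j=2: u_2=89/270 ∈ [2/9, 4/9) → index 3
j=3: u_3=119/270 ∈ [2/9, 4/9) → index 3
j=4: u_4=149/270 ∈ [1/2, 2/3) → index 6
j=5: u_5=179/270 ∈ [1/2, 2/3) → index 6
j=6: u_6=209/270 ∈ [2/3, 5/6) → index 7
j=7: u_7=239/270 ∈ [5/6, 1) → index 8
j=8: u_8=269/270 ∈ [5/6, 1) → index 8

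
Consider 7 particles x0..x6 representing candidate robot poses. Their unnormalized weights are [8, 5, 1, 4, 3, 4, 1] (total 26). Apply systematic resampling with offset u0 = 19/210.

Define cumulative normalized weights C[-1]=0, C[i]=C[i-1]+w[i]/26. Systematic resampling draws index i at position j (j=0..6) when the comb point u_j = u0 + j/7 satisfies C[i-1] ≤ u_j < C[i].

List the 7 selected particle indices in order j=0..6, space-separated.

C = [4/13, 1/2, 7/13, 9/13, 21/26, 25/26, 1]
j=0: u_0=19/210 ∈ [0, 4/13) → index 0
j=1: u_1=7/30 ∈ [0, 4/13) → index 0
j=2: u_2=79/210 ∈ [4/13, 1/2) → index 1
j=3: u_3=109/210 ∈ [1/2, 7/13) → index 2
j=4: u_4=139/210 ∈ [7/13, 9/13) → index 3
j=5: u_5=169/210 ∈ [9/13, 21/26) → index 4
j=6: u_6=199/210 ∈ [21/26, 25/26) → index 5

0 0 1 2 3 4 5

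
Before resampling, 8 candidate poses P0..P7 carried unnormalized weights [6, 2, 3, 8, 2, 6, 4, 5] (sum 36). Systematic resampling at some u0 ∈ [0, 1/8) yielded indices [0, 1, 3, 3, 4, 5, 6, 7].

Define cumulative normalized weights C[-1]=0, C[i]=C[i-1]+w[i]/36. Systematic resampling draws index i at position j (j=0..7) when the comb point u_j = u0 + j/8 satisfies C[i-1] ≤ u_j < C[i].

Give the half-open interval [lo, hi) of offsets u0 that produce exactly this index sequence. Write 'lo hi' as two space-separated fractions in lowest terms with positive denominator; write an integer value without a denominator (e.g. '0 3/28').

1/18 1/12

C = [1/6, 2/9, 11/36, 19/36, 7/12, 3/4, 31/36, 1]
j=0 picked index 0: u0 ∈ [0, 1/6)
j=1 picked index 1: u0 ∈ [1/24, 7/72)
j=2 picked index 3: u0 ∈ [1/18, 5/18)
j=3 picked index 3: u0 ∈ [-5/72, 11/72)
j=4 picked index 4: u0 ∈ [1/36, 1/12)
j=5 picked index 5: u0 ∈ [-1/24, 1/8)
j=6 picked index 6: u0 ∈ [0, 1/9)
j=7 picked index 7: u0 ∈ [-1/72, 1/8)
intersection: [1/18, 1/12)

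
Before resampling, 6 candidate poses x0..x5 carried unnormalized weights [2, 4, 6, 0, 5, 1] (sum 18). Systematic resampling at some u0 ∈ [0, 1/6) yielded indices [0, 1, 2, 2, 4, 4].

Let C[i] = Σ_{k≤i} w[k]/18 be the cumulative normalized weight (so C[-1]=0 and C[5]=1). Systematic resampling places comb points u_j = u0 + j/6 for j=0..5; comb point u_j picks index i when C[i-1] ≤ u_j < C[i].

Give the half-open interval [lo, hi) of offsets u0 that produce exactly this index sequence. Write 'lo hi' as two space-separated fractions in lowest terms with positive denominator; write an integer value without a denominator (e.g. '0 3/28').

C = [1/9, 1/3, 2/3, 2/3, 17/18, 1]
j=0 picked index 0: u0 ∈ [0, 1/9)
j=1 picked index 1: u0 ∈ [-1/18, 1/6)
j=2 picked index 2: u0 ∈ [0, 1/3)
j=3 picked index 2: u0 ∈ [-1/6, 1/6)
j=4 picked index 4: u0 ∈ [0, 5/18)
j=5 picked index 4: u0 ∈ [-1/6, 1/9)
intersection: [0, 1/9)

0 1/9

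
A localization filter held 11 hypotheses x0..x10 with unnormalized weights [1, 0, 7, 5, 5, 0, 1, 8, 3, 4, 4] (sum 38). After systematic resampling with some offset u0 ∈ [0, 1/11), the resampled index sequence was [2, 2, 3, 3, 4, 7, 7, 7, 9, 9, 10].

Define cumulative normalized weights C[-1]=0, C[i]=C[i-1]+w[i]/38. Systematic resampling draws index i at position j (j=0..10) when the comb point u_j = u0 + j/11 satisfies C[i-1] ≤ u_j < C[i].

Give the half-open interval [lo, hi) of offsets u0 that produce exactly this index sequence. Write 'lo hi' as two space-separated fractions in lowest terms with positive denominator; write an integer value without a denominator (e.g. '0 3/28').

C = [1/38, 1/38, 4/19, 13/38, 9/19, 9/19, 1/2, 27/38, 15/19, 17/19, 1]
j=0 picked index 2: u0 ∈ [1/38, 4/19)
j=1 picked index 2: u0 ∈ [-27/418, 25/209)
j=2 picked index 3: u0 ∈ [6/209, 67/418)
j=3 picked index 3: u0 ∈ [-13/209, 29/418)
j=4 picked index 4: u0 ∈ [-9/418, 23/209)
j=5 picked index 7: u0 ∈ [1/22, 107/418)
j=6 picked index 7: u0 ∈ [-1/22, 69/418)
j=7 picked index 7: u0 ∈ [-3/22, 31/418)
j=8 picked index 9: u0 ∈ [13/209, 35/209)
j=9 picked index 9: u0 ∈ [-6/209, 16/209)
j=10 picked index 10: u0 ∈ [-3/209, 1/11)
intersection: [13/209, 29/418)

13/209 29/418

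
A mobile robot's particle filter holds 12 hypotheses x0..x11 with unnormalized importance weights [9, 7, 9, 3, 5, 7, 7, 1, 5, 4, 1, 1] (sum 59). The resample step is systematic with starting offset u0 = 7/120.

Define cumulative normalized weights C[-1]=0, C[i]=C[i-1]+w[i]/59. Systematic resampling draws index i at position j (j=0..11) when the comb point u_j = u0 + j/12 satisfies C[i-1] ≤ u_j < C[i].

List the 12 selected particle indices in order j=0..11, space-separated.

0 0 1 2 2 4 4 5 6 7 8 10

C = [9/59, 16/59, 25/59, 28/59, 33/59, 40/59, 47/59, 48/59, 53/59, 57/59, 58/59, 1]
j=0: u_0=7/120 ∈ [0, 9/59) → index 0
j=1: u_1=17/120 ∈ [0, 9/59) → index 0
j=2: u_2=9/40 ∈ [9/59, 16/59) → index 1
j=3: u_3=37/120 ∈ [16/59, 25/59) → index 2
j=4: u_4=47/120 ∈ [16/59, 25/59) → index 2
j=5: u_5=19/40 ∈ [28/59, 33/59) → index 4
j=6: u_6=67/120 ∈ [28/59, 33/59) → index 4
j=7: u_7=77/120 ∈ [33/59, 40/59) → index 5
j=8: u_8=29/40 ∈ [40/59, 47/59) → index 6
j=9: u_9=97/120 ∈ [47/59, 48/59) → index 7
j=10: u_10=107/120 ∈ [48/59, 53/59) → index 8
j=11: u_11=39/40 ∈ [57/59, 58/59) → index 10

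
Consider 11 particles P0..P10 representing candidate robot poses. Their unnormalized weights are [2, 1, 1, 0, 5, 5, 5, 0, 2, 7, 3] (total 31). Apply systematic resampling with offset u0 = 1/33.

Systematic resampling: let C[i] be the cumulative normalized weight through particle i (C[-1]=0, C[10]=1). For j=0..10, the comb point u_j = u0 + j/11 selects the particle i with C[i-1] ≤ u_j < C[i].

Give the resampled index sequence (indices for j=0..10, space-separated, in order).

C = [2/31, 3/31, 4/31, 4/31, 9/31, 14/31, 19/31, 19/31, 21/31, 28/31, 1]
j=0: u_0=1/33 ∈ [0, 2/31) → index 0
j=1: u_1=4/33 ∈ [3/31, 4/31) → index 2
j=2: u_2=7/33 ∈ [4/31, 9/31) → index 4
j=3: u_3=10/33 ∈ [9/31, 14/31) → index 5
j=4: u_4=13/33 ∈ [9/31, 14/31) → index 5
j=5: u_5=16/33 ∈ [14/31, 19/31) → index 6
j=6: u_6=19/33 ∈ [14/31, 19/31) → index 6
j=7: u_7=2/3 ∈ [19/31, 21/31) → index 8
j=8: u_8=25/33 ∈ [21/31, 28/31) → index 9
j=9: u_9=28/33 ∈ [21/31, 28/31) → index 9
j=10: u_10=31/33 ∈ [28/31, 1) → index 10

0 2 4 5 5 6 6 8 9 9 10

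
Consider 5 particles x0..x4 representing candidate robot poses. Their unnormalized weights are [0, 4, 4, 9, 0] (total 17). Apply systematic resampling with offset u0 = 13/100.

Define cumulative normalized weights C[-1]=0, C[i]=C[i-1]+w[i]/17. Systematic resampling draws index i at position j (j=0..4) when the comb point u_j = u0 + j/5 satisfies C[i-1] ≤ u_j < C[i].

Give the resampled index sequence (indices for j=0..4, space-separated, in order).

1 2 3 3 3

C = [0, 4/17, 8/17, 1, 1]
j=0: u_0=13/100 ∈ [0, 4/17) → index 1
j=1: u_1=33/100 ∈ [4/17, 8/17) → index 2
j=2: u_2=53/100 ∈ [8/17, 1) → index 3
j=3: u_3=73/100 ∈ [8/17, 1) → index 3
j=4: u_4=93/100 ∈ [8/17, 1) → index 3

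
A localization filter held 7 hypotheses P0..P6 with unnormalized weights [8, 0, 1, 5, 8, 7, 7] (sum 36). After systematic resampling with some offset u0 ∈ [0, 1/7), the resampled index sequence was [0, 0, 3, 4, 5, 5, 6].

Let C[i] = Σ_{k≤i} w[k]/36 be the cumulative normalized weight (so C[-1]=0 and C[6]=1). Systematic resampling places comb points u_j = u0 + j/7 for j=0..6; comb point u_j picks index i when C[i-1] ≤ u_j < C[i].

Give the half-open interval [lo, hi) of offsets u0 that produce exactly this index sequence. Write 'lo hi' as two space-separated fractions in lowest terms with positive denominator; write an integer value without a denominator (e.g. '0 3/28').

5/126 5/63

C = [2/9, 2/9, 1/4, 7/18, 11/18, 29/36, 1]
j=0 picked index 0: u0 ∈ [0, 2/9)
j=1 picked index 0: u0 ∈ [-1/7, 5/63)
j=2 picked index 3: u0 ∈ [-1/28, 13/126)
j=3 picked index 4: u0 ∈ [-5/126, 23/126)
j=4 picked index 5: u0 ∈ [5/126, 59/252)
j=5 picked index 5: u0 ∈ [-13/126, 23/252)
j=6 picked index 6: u0 ∈ [-13/252, 1/7)
intersection: [5/126, 5/63)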